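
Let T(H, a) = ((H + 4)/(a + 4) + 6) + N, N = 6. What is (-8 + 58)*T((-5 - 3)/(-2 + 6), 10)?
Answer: 4250/7 ≈ 607.14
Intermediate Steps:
T(H, a) = 12 + (4 + H)/(4 + a) (T(H, a) = ((H + 4)/(a + 4) + 6) + 6 = ((4 + H)/(4 + a) + 6) + 6 = (6 + (4 + H)/(4 + a)) + 6 = 12 + (4 + H)/(4 + a))
(-8 + 58)*T((-5 - 3)/(-2 + 6), 10) = (-8 + 58)*((52 + (-5 - 3)/(-2 + 6) + 12*10)/(4 + 10)) = 50*((52 - 8/4 + 120)/14) = 50*((52 - 8*¼ + 120)/14) = 50*((52 - 2 + 120)/14) = 50*((1/14)*170) = 50*(85/7) = 4250/7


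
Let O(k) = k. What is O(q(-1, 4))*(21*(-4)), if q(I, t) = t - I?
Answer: -420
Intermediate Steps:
O(q(-1, 4))*(21*(-4)) = (4 - 1*(-1))*(21*(-4)) = (4 + 1)*(-84) = 5*(-84) = -420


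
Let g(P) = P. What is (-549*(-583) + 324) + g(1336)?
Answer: 321727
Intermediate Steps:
(-549*(-583) + 324) + g(1336) = (-549*(-583) + 324) + 1336 = (320067 + 324) + 1336 = 320391 + 1336 = 321727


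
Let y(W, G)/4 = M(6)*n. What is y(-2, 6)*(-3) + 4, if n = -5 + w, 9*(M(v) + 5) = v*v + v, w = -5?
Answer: -36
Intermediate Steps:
M(v) = -5 + v/9 + v²/9 (M(v) = -5 + (v*v + v)/9 = -5 + (v² + v)/9 = -5 + (v + v²)/9 = -5 + (v/9 + v²/9) = -5 + v/9 + v²/9)
n = -10 (n = -5 - 5 = -10)
y(W, G) = 40/3 (y(W, G) = 4*((-5 + (⅑)*6 + (⅑)*6²)*(-10)) = 4*((-5 + ⅔ + (⅑)*36)*(-10)) = 4*((-5 + ⅔ + 4)*(-10)) = 4*(-⅓*(-10)) = 4*(10/3) = 40/3)
y(-2, 6)*(-3) + 4 = (40/3)*(-3) + 4 = -40 + 4 = -36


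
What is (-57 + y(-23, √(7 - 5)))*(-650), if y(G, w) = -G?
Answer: 22100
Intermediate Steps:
(-57 + y(-23, √(7 - 5)))*(-650) = (-57 - 1*(-23))*(-650) = (-57 + 23)*(-650) = -34*(-650) = 22100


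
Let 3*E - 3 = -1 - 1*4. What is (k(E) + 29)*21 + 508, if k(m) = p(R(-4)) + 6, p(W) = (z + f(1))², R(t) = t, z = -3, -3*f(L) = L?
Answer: 4429/3 ≈ 1476.3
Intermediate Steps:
f(L) = -L/3
p(W) = 100/9 (p(W) = (-3 - ⅓*1)² = (-3 - ⅓)² = (-10/3)² = 100/9)
E = -⅔ (E = 1 + (-1 - 1*4)/3 = 1 + (-1 - 4)/3 = 1 + (⅓)*(-5) = 1 - 5/3 = -⅔ ≈ -0.66667)
k(m) = 154/9 (k(m) = 100/9 + 6 = 154/9)
(k(E) + 29)*21 + 508 = (154/9 + 29)*21 + 508 = (415/9)*21 + 508 = 2905/3 + 508 = 4429/3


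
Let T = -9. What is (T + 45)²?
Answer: 1296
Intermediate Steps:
(T + 45)² = (-9 + 45)² = 36² = 1296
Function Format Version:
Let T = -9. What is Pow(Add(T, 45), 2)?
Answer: 1296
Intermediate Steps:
Pow(Add(T, 45), 2) = Pow(Add(-9, 45), 2) = Pow(36, 2) = 1296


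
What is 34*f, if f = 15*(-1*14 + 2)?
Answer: -6120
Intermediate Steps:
f = -180 (f = 15*(-14 + 2) = 15*(-12) = -180)
34*f = 34*(-180) = -6120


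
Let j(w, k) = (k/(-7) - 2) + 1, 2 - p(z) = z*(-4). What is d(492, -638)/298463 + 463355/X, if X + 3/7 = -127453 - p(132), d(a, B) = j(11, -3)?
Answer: -616038675311/170156144004 ≈ -3.6204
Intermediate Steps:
p(z) = 2 + 4*z (p(z) = 2 - z*(-4) = 2 - (-4)*z = 2 + 4*z)
j(w, k) = -1 - k/7 (j(w, k) = (k*(-⅐) - 2) + 1 = (-k/7 - 2) + 1 = (-2 - k/7) + 1 = -1 - k/7)
d(a, B) = -4/7 (d(a, B) = -1 - ⅐*(-3) = -1 + 3/7 = -4/7)
X = -895884/7 (X = -3/7 + (-127453 - (2 + 4*132)) = -3/7 + (-127453 - (2 + 528)) = -3/7 + (-127453 - 1*530) = -3/7 + (-127453 - 530) = -3/7 - 127983 = -895884/7 ≈ -1.2798e+5)
d(492, -638)/298463 + 463355/X = -4/7/298463 + 463355/(-895884/7) = -4/7*1/298463 + 463355*(-7/895884) = -4/2089241 - 3243485/895884 = -616038675311/170156144004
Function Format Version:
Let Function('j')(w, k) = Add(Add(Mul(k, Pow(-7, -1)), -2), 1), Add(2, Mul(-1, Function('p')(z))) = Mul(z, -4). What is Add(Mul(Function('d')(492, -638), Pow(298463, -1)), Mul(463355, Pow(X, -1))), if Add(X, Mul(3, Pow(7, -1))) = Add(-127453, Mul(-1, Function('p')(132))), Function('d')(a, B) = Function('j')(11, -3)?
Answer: Rational(-616038675311, 170156144004) ≈ -3.6204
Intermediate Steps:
Function('p')(z) = Add(2, Mul(4, z)) (Function('p')(z) = Add(2, Mul(-1, Mul(z, -4))) = Add(2, Mul(-1, Mul(-4, z))) = Add(2, Mul(4, z)))
Function('j')(w, k) = Add(-1, Mul(Rational(-1, 7), k)) (Function('j')(w, k) = Add(Add(Mul(k, Rational(-1, 7)), -2), 1) = Add(Add(Mul(Rational(-1, 7), k), -2), 1) = Add(Add(-2, Mul(Rational(-1, 7), k)), 1) = Add(-1, Mul(Rational(-1, 7), k)))
Function('d')(a, B) = Rational(-4, 7) (Function('d')(a, B) = Add(-1, Mul(Rational(-1, 7), -3)) = Add(-1, Rational(3, 7)) = Rational(-4, 7))
X = Rational(-895884, 7) (X = Add(Rational(-3, 7), Add(-127453, Mul(-1, Add(2, Mul(4, 132))))) = Add(Rational(-3, 7), Add(-127453, Mul(-1, Add(2, 528)))) = Add(Rational(-3, 7), Add(-127453, Mul(-1, 530))) = Add(Rational(-3, 7), Add(-127453, -530)) = Add(Rational(-3, 7), -127983) = Rational(-895884, 7) ≈ -1.2798e+5)
Add(Mul(Function('d')(492, -638), Pow(298463, -1)), Mul(463355, Pow(X, -1))) = Add(Mul(Rational(-4, 7), Pow(298463, -1)), Mul(463355, Pow(Rational(-895884, 7), -1))) = Add(Mul(Rational(-4, 7), Rational(1, 298463)), Mul(463355, Rational(-7, 895884))) = Add(Rational(-4, 2089241), Rational(-3243485, 895884)) = Rational(-616038675311, 170156144004)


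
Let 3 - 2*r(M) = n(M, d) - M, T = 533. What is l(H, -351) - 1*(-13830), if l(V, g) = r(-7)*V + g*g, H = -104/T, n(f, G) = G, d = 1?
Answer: 5618291/41 ≈ 1.3703e+5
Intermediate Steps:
r(M) = 1 + M/2 (r(M) = 3/2 - (1 - M)/2 = 3/2 + (-1/2 + M/2) = 1 + M/2)
H = -8/41 (H = -104/533 = -104*1/533 = -8/41 ≈ -0.19512)
l(V, g) = g**2 - 5*V/2 (l(V, g) = (1 + (1/2)*(-7))*V + g*g = (1 - 7/2)*V + g**2 = -5*V/2 + g**2 = g**2 - 5*V/2)
l(H, -351) - 1*(-13830) = ((-351)**2 - 5/2*(-8/41)) - 1*(-13830) = (123201 + 20/41) + 13830 = 5051261/41 + 13830 = 5618291/41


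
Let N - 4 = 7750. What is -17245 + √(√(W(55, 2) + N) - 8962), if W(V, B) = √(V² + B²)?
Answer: -17245 + I*√(8962 - √(7754 + √3029)) ≈ -17245.0 + 94.2*I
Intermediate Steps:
W(V, B) = √(B² + V²)
N = 7754 (N = 4 + 7750 = 7754)
-17245 + √(√(W(55, 2) + N) - 8962) = -17245 + √(√(√(2² + 55²) + 7754) - 8962) = -17245 + √(√(√(4 + 3025) + 7754) - 8962) = -17245 + √(√(√3029 + 7754) - 8962) = -17245 + √(√(7754 + √3029) - 8962) = -17245 + √(-8962 + √(7754 + √3029))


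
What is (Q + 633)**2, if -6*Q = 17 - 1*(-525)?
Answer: 2650384/9 ≈ 2.9449e+5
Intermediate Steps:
Q = -271/3 (Q = -(17 - 1*(-525))/6 = -(17 + 525)/6 = -1/6*542 = -271/3 ≈ -90.333)
(Q + 633)**2 = (-271/3 + 633)**2 = (1628/3)**2 = 2650384/9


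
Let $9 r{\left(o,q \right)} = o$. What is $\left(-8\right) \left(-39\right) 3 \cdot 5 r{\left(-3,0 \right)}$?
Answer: $-1560$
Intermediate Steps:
$r{\left(o,q \right)} = \frac{o}{9}$
$\left(-8\right) \left(-39\right) 3 \cdot 5 r{\left(-3,0 \right)} = \left(-8\right) \left(-39\right) 3 \cdot 5 \cdot \frac{1}{9} \left(-3\right) = 312 \cdot 15 \left(- \frac{1}{3}\right) = 312 \left(-5\right) = -1560$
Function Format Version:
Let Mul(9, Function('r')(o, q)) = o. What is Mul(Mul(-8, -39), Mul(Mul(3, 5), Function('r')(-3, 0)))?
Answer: -1560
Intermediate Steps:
Function('r')(o, q) = Mul(Rational(1, 9), o)
Mul(Mul(-8, -39), Mul(Mul(3, 5), Function('r')(-3, 0))) = Mul(Mul(-8, -39), Mul(Mul(3, 5), Mul(Rational(1, 9), -3))) = Mul(312, Mul(15, Rational(-1, 3))) = Mul(312, -5) = -1560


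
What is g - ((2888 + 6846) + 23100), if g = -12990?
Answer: -45824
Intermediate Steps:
g - ((2888 + 6846) + 23100) = -12990 - ((2888 + 6846) + 23100) = -12990 - (9734 + 23100) = -12990 - 1*32834 = -12990 - 32834 = -45824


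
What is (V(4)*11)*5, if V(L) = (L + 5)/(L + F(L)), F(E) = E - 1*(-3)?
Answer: 45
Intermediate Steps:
F(E) = 3 + E (F(E) = E + 3 = 3 + E)
V(L) = (5 + L)/(3 + 2*L) (V(L) = (L + 5)/(L + (3 + L)) = (5 + L)/(3 + 2*L))
(V(4)*11)*5 = (((5 + 4)/(3 + 2*4))*11)*5 = ((9/(3 + 8))*11)*5 = ((9/11)*11)*5 = 9*5 = 45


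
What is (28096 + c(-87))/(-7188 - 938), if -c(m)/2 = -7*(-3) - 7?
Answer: -14034/4063 ≈ -3.4541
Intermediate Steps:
c(m) = -28 (c(m) = -2*(-7*(-3) - 7) = -2*(21 - 7) = -2*14 = -28)
(28096 + c(-87))/(-7188 - 938) = (28096 - 28)/(-7188 - 938) = 28068/(-8126) = 28068*(-1/8126) = -14034/4063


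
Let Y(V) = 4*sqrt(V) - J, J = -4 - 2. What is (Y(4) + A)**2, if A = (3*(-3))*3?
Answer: 169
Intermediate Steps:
J = -6
Y(V) = 6 + 4*sqrt(V) (Y(V) = 4*sqrt(V) - 1*(-6) = 4*sqrt(V) + 6 = 6 + 4*sqrt(V))
A = -27 (A = -9*3 = -27)
(Y(4) + A)**2 = ((6 + 4*sqrt(4)) - 27)**2 = ((6 + 4*2) - 27)**2 = ((6 + 8) - 27)**2 = (14 - 27)**2 = (-13)**2 = 169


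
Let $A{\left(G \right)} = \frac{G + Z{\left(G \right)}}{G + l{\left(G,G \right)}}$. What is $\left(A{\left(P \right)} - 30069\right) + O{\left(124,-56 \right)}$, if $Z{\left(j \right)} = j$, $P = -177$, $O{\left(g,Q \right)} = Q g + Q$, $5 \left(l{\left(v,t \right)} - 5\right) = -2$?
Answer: $- \frac{15975854}{431} \approx -37067.0$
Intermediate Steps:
$l{\left(v,t \right)} = \frac{23}{5}$ ($l{\left(v,t \right)} = 5 + \frac{1}{5} \left(-2\right) = 5 - \frac{2}{5} = \frac{23}{5}$)
$O{\left(g,Q \right)} = Q + Q g$
$A{\left(G \right)} = \frac{2 G}{\frac{23}{5} + G}$ ($A{\left(G \right)} = \frac{G + G}{G + \frac{23}{5}} = \frac{2 G}{\frac{23}{5} + G}$)
$\left(A{\left(P \right)} - 30069\right) + O{\left(124,-56 \right)} = \left(10 \left(-177\right) \frac{1}{23 + 5 \left(-177\right)} - 30069\right) - 56 \left(1 + 124\right) = \left(10 \left(-177\right) \frac{1}{23 - 885} - 30069\right) - 7000 = \left(10 \left(-177\right) \frac{1}{-862} - 30069\right) - 7000 = \left(10 \left(-177\right) \left(- \frac{1}{862}\right) - 30069\right) - 7000 = \left(\frac{885}{431} - 30069\right) - 7000 = - \frac{12958854}{431} - 7000 = - \frac{15975854}{431}$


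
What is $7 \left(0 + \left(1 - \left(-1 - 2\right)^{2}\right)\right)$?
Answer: $-56$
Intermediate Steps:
$7 \left(0 + \left(1 - \left(-1 - 2\right)^{2}\right)\right) = 7 \left(0 + \left(1 - \left(-3\right)^{2}\right)\right) = 7 \left(0 + \left(1 - 9\right)\right) = 7 \left(0 - 8\right) = 7 \left(-8\right) = -56$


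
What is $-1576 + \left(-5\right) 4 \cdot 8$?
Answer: $-1736$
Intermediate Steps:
$-1576 + \left(-5\right) 4 \cdot 8 = -1576 - 160 = -1736$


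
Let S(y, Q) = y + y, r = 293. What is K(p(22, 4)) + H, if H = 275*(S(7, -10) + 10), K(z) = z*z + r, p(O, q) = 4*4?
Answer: 7149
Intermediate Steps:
p(O, q) = 16
S(y, Q) = 2*y
K(z) = 293 + z² (K(z) = z*z + 293 = z² + 293 = 293 + z²)
H = 6600 (H = 275*(2*7 + 10) = 275*(14 + 10) = 275*24 = 6600)
K(p(22, 4)) + H = (293 + 16²) + 6600 = (293 + 256) + 6600 = 549 + 6600 = 7149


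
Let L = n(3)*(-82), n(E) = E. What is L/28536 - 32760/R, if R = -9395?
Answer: 758153/217964 ≈ 3.4783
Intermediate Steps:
L = -246 (L = 3*(-82) = -246)
L/28536 - 32760/R = -246/28536 - 32760/(-9395) = -246*1/28536 - 32760*(-1/9395) = -1/116 + 6552/1879 = 758153/217964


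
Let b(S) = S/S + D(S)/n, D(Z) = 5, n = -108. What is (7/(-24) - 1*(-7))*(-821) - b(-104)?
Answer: -1189835/216 ≈ -5508.5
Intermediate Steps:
b(S) = 103/108 (b(S) = S/S + 5/(-108) = 1 + 5*(-1/108) = 1 - 5/108 = 103/108)
(7/(-24) - 1*(-7))*(-821) - b(-104) = (7/(-24) - 1*(-7))*(-821) - 1*103/108 = (7*(-1/24) + 7)*(-821) - 103/108 = (-7/24 + 7)*(-821) - 103/108 = (161/24)*(-821) - 103/108 = -132181/24 - 103/108 = -1189835/216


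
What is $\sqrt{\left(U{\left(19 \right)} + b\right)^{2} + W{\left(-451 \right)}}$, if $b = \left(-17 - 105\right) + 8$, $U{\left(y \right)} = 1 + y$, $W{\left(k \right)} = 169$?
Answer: $\sqrt{9005} \approx 94.895$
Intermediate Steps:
$b = -114$ ($b = -122 + 8 = -114$)
$\sqrt{\left(U{\left(19 \right)} + b\right)^{2} + W{\left(-451 \right)}} = \sqrt{\left(\left(1 + 19\right) - 114\right)^{2} + 169} = \sqrt{\left(20 - 114\right)^{2} + 169} = \sqrt{\left(-94\right)^{2} + 169} = \sqrt{8836 + 169} = \sqrt{9005}$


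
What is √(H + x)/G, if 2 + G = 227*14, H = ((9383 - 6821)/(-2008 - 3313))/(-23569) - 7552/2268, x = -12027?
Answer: I*√312777354666846599257/512105427288 ≈ 0.034535*I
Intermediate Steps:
H = -4832119442/1451180367 (H = (2562/(-5321))*(-1/23569) - 7552*1/2268 = (2562*(-1/5321))*(-1/23569) - 1888/567 = -2562/5321*(-1/23569) - 1888/567 = 366/17915807 - 1888/567 = -4832119442/1451180367 ≈ -3.3298)
G = 3176 (G = -2 + 227*14 = -2 + 3178 = 3176)
√(H + x)/G = √(-4832119442/1451180367 - 12027)/3176 = √(-17458178393351/1451180367)*(1/3176) = (I*√312777354666846599257/161242263)*(1/3176) = I*√312777354666846599257/512105427288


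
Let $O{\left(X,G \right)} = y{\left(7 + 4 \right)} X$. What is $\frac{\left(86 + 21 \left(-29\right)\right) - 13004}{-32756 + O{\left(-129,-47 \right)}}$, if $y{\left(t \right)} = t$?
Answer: $\frac{13527}{34175} \approx 0.39582$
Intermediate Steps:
$O{\left(X,G \right)} = 11 X$ ($O{\left(X,G \right)} = \left(7 + 4\right) X = 11 X$)
$\frac{\left(86 + 21 \left(-29\right)\right) - 13004}{-32756 + O{\left(-129,-47 \right)}} = \frac{\left(86 + 21 \left(-29\right)\right) - 13004}{-32756 + 11 \left(-129\right)} = \frac{\left(86 - 609\right) - 13004}{-32756 - 1419} = \frac{-523 - 13004}{-34175} = \left(-13527\right) \left(- \frac{1}{34175}\right) = \frac{13527}{34175}$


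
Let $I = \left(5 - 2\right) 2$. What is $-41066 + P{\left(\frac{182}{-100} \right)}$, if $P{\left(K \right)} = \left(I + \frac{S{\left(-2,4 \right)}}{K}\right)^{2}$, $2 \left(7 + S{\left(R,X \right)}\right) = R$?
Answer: $- \frac{339172630}{8281} \approx -40958.0$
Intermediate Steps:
$S{\left(R,X \right)} = -7 + \frac{R}{2}$
$I = 6$ ($I = \left(5 - 2\right) 2 = 3 \cdot 2 = 6$)
$P{\left(K \right)} = \left(6 - \frac{8}{K}\right)^{2}$ ($P{\left(K \right)} = \left(6 + \frac{-7 + \frac{1}{2} \left(-2\right)}{K}\right)^{2} = \left(6 + \frac{-7 - 1}{K}\right)^{2} = \left(6 - \frac{8}{K}\right)^{2}$)
$-41066 + P{\left(\frac{182}{-100} \right)} = -41066 + \frac{4 \left(-4 + 3 \frac{182}{-100}\right)^{2}}{\frac{8281}{2500}} = -41066 + \frac{4 \left(-4 + 3 \cdot 182 \left(- \frac{1}{100}\right)\right)^{2}}{\frac{8281}{2500}} = -41066 + \frac{4 \left(-4 + 3 \left(- \frac{91}{50}\right)\right)^{2}}{\frac{8281}{2500}} = -41066 + 4 \cdot \frac{2500}{8281} \left(-4 - \frac{273}{50}\right)^{2} = -41066 + 4 \cdot \frac{2500}{8281} \left(- \frac{473}{50}\right)^{2} = -41066 + 4 \cdot \frac{2500}{8281} \cdot \frac{223729}{2500} = -41066 + \frac{894916}{8281} = - \frac{339172630}{8281}$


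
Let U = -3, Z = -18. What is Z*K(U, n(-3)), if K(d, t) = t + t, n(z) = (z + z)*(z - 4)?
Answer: -1512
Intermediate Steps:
n(z) = 2*z*(-4 + z) (n(z) = (2*z)*(-4 + z) = 2*z*(-4 + z))
K(d, t) = 2*t
Z*K(U, n(-3)) = -36*2*(-3)*(-4 - 3) = -36*2*(-3)*(-7) = -36*42 = -18*84 = -1512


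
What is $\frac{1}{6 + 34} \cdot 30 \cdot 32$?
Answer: $24$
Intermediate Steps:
$\frac{1}{6 + 34} \cdot 30 \cdot 32 = \frac{1}{40} \cdot 30 \cdot 32 = \frac{3}{4} \cdot 32 = 24$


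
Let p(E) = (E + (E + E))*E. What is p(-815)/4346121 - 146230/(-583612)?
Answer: 299747052655/422741394842 ≈ 0.70905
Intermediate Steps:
p(E) = 3*E² (p(E) = (E + 2*E)*E = (3*E)*E = 3*E²)
p(-815)/4346121 - 146230/(-583612) = (3*(-815)²)/4346121 - 146230/(-583612) = (3*664225)*(1/4346121) - 146230*(-1/583612) = 1992675*(1/4346121) + 73115/291806 = 664225/1448707 + 73115/291806 = 299747052655/422741394842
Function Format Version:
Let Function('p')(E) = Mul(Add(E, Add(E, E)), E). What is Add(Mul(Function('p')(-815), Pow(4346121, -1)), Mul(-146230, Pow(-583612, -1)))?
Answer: Rational(299747052655, 422741394842) ≈ 0.70905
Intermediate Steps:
Function('p')(E) = Mul(3, Pow(E, 2)) (Function('p')(E) = Mul(Add(E, Mul(2, E)), E) = Mul(Mul(3, E), E) = Mul(3, Pow(E, 2)))
Add(Mul(Function('p')(-815), Pow(4346121, -1)), Mul(-146230, Pow(-583612, -1))) = Add(Mul(Mul(3, Pow(-815, 2)), Pow(4346121, -1)), Mul(-146230, Pow(-583612, -1))) = Add(Mul(Mul(3, 664225), Rational(1, 4346121)), Mul(-146230, Rational(-1, 583612))) = Add(Mul(1992675, Rational(1, 4346121)), Rational(73115, 291806)) = Add(Rational(664225, 1448707), Rational(73115, 291806)) = Rational(299747052655, 422741394842)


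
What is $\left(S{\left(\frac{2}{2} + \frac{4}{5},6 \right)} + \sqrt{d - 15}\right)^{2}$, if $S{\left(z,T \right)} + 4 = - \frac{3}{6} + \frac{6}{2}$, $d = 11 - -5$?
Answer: $\frac{1}{4} \approx 0.25$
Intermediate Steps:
$d = 16$ ($d = 11 + 5 = 16$)
$S{\left(z,T \right)} = - \frac{3}{2}$ ($S{\left(z,T \right)} = -4 + \left(- \frac{3}{6} + \frac{6}{2}\right) = -4 + \left(\left(-3\right) \frac{1}{6} + 6 \cdot \frac{1}{2}\right) = -4 + \left(- \frac{1}{2} + 3\right) = -4 + \frac{5}{2} = - \frac{3}{2}$)
$\left(S{\left(\frac{2}{2} + \frac{4}{5},6 \right)} + \sqrt{d - 15}\right)^{2} = \left(- \frac{3}{2} + \sqrt{16 - 15}\right)^{2} = \left(- \frac{3}{2} + \sqrt{1}\right)^{2} = \left(- \frac{3}{2} + 1\right)^{2} = \left(- \frac{1}{2}\right)^{2} = \frac{1}{4}$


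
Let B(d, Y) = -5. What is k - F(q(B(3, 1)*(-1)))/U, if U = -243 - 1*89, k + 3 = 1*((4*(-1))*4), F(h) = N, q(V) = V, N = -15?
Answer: -6323/332 ≈ -19.045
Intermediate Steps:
F(h) = -15
k = -19 (k = -3 + 1*((4*(-1))*4) = -3 + 1*(-4*4) = -3 + 1*(-16) = -3 - 16 = -19)
U = -332 (U = -243 - 89 = -332)
k - F(q(B(3, 1)*(-1)))/U = -19 - (-15)/(-332) = -19 - (-15)*(-1)/332 = -19 - 1*15/332 = -19 - 15/332 = -6323/332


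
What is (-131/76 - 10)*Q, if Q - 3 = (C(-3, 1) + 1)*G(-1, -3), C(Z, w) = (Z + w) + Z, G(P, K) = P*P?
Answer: 891/76 ≈ 11.724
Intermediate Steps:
G(P, K) = P²
C(Z, w) = w + 2*Z
Q = -1 (Q = 3 + ((1 + 2*(-3)) + 1)*(-1)² = 3 + ((1 - 6) + 1)*1 = 3 + (-5 + 1)*1 = 3 - 4*1 = 3 - 4 = -1)
(-131/76 - 10)*Q = (-131/76 - 10)*(-1) = -891/76*(-1) = 891/76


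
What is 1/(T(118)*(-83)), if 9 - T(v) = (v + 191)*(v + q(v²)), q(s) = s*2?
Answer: 1/717243255 ≈ 1.3942e-9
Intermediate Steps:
q(s) = 2*s
T(v) = 9 - (191 + v)*(v + 2*v²) (T(v) = 9 - (v + 191)*(v + 2*v²) = 9 - (191 + v)*(v + 2*v²))
1/(T(118)*(-83)) = 1/((9 - 383*118² - 191*118 - 2*118³)*(-83)) = 1/((9 - 383*13924 - 22538 - 2*1643032)*(-83)) = 1/((9 - 5332892 - 22538 - 3286064)*(-83)) = 1/(-8641485*(-83)) = 1/717243255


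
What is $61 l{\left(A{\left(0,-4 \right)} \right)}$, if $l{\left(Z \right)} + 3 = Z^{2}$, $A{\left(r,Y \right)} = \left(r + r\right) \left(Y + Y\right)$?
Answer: $-183$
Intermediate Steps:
$A{\left(r,Y \right)} = 4 Y r$ ($A{\left(r,Y \right)} = 2 r 2 Y = 4 Y r$)
$l{\left(Z \right)} = -3 + Z^{2}$
$61 l{\left(A{\left(0,-4 \right)} \right)} = 61 \left(-3 + \left(4 \left(-4\right) 0\right)^{2}\right) = 61 \left(-3 + 0^{2}\right) = 61 \left(-3 + 0\right) = 61 \left(-3\right) = -183$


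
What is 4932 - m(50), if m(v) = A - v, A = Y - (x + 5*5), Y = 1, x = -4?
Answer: 5002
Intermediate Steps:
A = -20 (A = 1 - (-4 + 5*5) = 1 - (-4 + 25) = 1 - 1*21 = 1 - 21 = -20)
m(v) = -20 - v
4932 - m(50) = 4932 - (-20 - 1*50) = 4932 - (-20 - 50) = 4932 - 1*(-70) = 4932 + 70 = 5002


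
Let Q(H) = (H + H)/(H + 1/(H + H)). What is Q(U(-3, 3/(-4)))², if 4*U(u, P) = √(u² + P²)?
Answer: 93636/78961 ≈ 1.1859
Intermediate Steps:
U(u, P) = √(P² + u²)/4 (U(u, P) = √(u² + P²)/4 = √(P² + u²)/4)
Q(H) = 2*H/(H + 1/(2*H)) (Q(H) = (2*H)/(H + 1/(2*H)) = 2*H/(H + 1/(2*H)))
Q(U(-3, 3/(-4)))² = (4*(√((3/(-4))² + (-3)²)/4)²/(1 + 2*(√((3/(-4))² + (-3)²)/4)²))² = (4*(√((3*(-¼))² + 9)/4)²/(1 + 2*(√((3*(-¼))² + 9)/4)²))² = (4*(√((-¾)² + 9)/4)²/(1 + 2*(√((-¾)² + 9)/4)²))² = (4*(√(9/16 + 9)/4)²/(1 + 2*(√(9/16 + 9)/4)²))² = (4*(√(153/16)/4)²/(1 + 2*(√(153/16)/4)²))² = (4*((3*√17/4)/4)²/(1 + 2*((3*√17/4)/4)²))² = (4*(3*√17/16)²/(1 + 2*(3*√17/16)²))² = (4*(153/256)/(1 + 2*(153/256)))² = (4*(153/256)/(1 + 153/128))² = (4*(153/256)/(281/128))² = (4*(153/256)*(128/281))² = (306/281)² = 93636/78961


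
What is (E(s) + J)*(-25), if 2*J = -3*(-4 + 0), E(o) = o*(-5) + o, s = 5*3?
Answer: 1350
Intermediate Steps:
s = 15
E(o) = -4*o (E(o) = -5*o + o = -4*o)
J = 6 (J = (-3*(-4 + 0))/2 = (-3*(-4))/2 = (½)*12 = 6)
(E(s) + J)*(-25) = (-4*15 + 6)*(-25) = (-60 + 6)*(-25) = -54*(-25) = 1350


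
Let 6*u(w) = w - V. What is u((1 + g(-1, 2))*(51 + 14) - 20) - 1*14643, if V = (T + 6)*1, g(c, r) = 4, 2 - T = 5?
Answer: -43778/3 ≈ -14593.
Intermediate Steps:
T = -3 (T = 2 - 1*5 = 2 - 5 = -3)
V = 3 (V = (-3 + 6)*1 = 3*1 = 3)
u(w) = -1/2 + w/6 (u(w) = (w - 1*3)/6 = (w - 3)/6 = (-3 + w)/6 = -1/2 + w/6)
u((1 + g(-1, 2))*(51 + 14) - 20) - 1*14643 = (-1/2 + ((1 + 4)*(51 + 14) - 20)/6) - 1*14643 = (-1/2 + (5*65 - 20)/6) - 14643 = (-1/2 + (325 - 20)/6) - 14643 = (-1/2 + (1/6)*305) - 14643 = (-1/2 + 305/6) - 14643 = 151/3 - 14643 = -43778/3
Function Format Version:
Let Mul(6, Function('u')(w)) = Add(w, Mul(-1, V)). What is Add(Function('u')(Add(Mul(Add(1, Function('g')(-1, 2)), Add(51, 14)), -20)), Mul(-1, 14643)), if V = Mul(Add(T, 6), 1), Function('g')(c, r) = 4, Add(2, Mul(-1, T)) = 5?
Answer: Rational(-43778, 3) ≈ -14593.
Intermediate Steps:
T = -3 (T = Add(2, Mul(-1, 5)) = Add(2, -5) = -3)
V = 3 (V = Mul(Add(-3, 6), 1) = Mul(3, 1) = 3)
Function('u')(w) = Add(Rational(-1, 2), Mul(Rational(1, 6), w)) (Function('u')(w) = Mul(Rational(1, 6), Add(w, Mul(-1, 3))) = Mul(Rational(1, 6), Add(w, -3)) = Mul(Rational(1, 6), Add(-3, w)) = Add(Rational(-1, 2), Mul(Rational(1, 6), w)))
Add(Function('u')(Add(Mul(Add(1, Function('g')(-1, 2)), Add(51, 14)), -20)), Mul(-1, 14643)) = Add(Add(Rational(-1, 2), Mul(Rational(1, 6), Add(Mul(Add(1, 4), Add(51, 14)), -20))), Mul(-1, 14643)) = Add(Add(Rational(-1, 2), Mul(Rational(1, 6), Add(Mul(5, 65), -20))), -14643) = Add(Add(Rational(-1, 2), Mul(Rational(1, 6), Add(325, -20))), -14643) = Add(Add(Rational(-1, 2), Mul(Rational(1, 6), 305)), -14643) = Add(Add(Rational(-1, 2), Rational(305, 6)), -14643) = Add(Rational(151, 3), -14643) = Rational(-43778, 3)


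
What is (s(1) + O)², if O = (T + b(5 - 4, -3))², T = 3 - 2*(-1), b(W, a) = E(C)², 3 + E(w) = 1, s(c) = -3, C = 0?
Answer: 6084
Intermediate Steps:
E(w) = -2 (E(w) = -3 + 1 = -2)
b(W, a) = 4 (b(W, a) = (-2)² = 4)
T = 5 (T = 3 + 2 = 5)
O = 81 (O = (5 + 4)² = 9² = 81)
(s(1) + O)² = (-3 + 81)² = 78² = 6084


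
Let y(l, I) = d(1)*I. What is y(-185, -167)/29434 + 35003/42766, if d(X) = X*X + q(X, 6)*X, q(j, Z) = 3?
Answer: 500855307/629387222 ≈ 0.79578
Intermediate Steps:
d(X) = X² + 3*X (d(X) = X*X + 3*X = X² + 3*X)
y(l, I) = 4*I (y(l, I) = (1*(3 + 1))*I = (1*4)*I = 4*I)
y(-185, -167)/29434 + 35003/42766 = (4*(-167))/29434 + 35003/42766 = -668*1/29434 + 35003*(1/42766) = -334/14717 + 35003/42766 = 500855307/629387222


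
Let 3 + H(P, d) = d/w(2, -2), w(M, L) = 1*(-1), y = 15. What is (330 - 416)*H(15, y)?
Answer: 1548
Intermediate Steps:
w(M, L) = -1
H(P, d) = -3 - d (H(P, d) = -3 + d/(-1) = -3 + d*(-1) = -3 - d)
(330 - 416)*H(15, y) = (330 - 416)*(-3 - 1*15) = -86*(-3 - 15) = -86*(-18) = 1548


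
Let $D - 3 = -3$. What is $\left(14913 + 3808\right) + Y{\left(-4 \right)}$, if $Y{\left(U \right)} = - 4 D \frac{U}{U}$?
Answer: $18721$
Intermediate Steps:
$D = 0$ ($D = 3 - 3 = 0$)
$Y{\left(U \right)} = 0$ ($Y{\left(U \right)} = \left(-4\right) 0 \frac{U}{U} = 0 \cdot 1 = 0$)
$\left(14913 + 3808\right) + Y{\left(-4 \right)} = \left(14913 + 3808\right) + 0 = 18721 + 0 = 18721$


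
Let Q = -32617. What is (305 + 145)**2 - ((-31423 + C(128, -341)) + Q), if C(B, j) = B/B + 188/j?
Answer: 90889987/341 ≈ 2.6654e+5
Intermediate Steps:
C(B, j) = 1 + 188/j
(305 + 145)**2 - ((-31423 + C(128, -341)) + Q) = (305 + 145)**2 - ((-31423 + (188 - 341)/(-341)) - 32617) = 450**2 - ((-31423 - 1/341*(-153)) - 32617) = 202500 - ((-31423 + 153/341) - 32617) = 202500 - (-10715090/341 - 32617) = 202500 - 1*(-21837487/341) = 202500 + 21837487/341 = 90889987/341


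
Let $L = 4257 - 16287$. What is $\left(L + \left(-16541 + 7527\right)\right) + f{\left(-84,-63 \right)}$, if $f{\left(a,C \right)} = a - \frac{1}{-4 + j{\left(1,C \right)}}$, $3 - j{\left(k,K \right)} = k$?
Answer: $- \frac{42255}{2} \approx -21128.0$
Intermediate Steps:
$j{\left(k,K \right)} = 3 - k$
$L = -12030$
$f{\left(a,C \right)} = \frac{1}{2} + a$ ($f{\left(a,C \right)} = a - \frac{1}{-4 + \left(3 - 1\right)} = a - \frac{1}{-4 + 2} = a - \frac{1}{-2} = a - - \frac{1}{2} = a + \frac{1}{2} = \frac{1}{2} + a$)
$\left(L + \left(-16541 + 7527\right)\right) + f{\left(-84,-63 \right)} = \left(-12030 + \left(-16541 + 7527\right)\right) + \left(\frac{1}{2} - 84\right) = \left(-12030 - 9014\right) - \frac{167}{2} = -21044 - \frac{167}{2} = - \frac{42255}{2}$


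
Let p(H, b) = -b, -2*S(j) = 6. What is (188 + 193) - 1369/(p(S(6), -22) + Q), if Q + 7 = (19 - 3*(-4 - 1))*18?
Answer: 237518/627 ≈ 378.82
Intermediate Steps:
S(j) = -3 (S(j) = -½*6 = -3)
Q = 605 (Q = -7 + (19 - 3*(-4 - 1))*18 = -7 + (19 - 3*(-5))*18 = -7 + (19 + 15)*18 = -7 + 34*18 = -7 + 612 = 605)
(188 + 193) - 1369/(p(S(6), -22) + Q) = (188 + 193) - 1369/(-1*(-22) + 605) = 381 - 1369/(22 + 605) = 381 - 1369/627 = 237518/627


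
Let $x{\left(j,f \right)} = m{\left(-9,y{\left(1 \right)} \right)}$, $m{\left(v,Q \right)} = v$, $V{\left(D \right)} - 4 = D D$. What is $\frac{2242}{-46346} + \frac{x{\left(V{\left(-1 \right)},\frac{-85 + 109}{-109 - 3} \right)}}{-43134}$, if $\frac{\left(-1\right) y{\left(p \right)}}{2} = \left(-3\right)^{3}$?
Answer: $- \frac{16048219}{333181394} \approx -0.048167$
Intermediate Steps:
$y{\left(p \right)} = 54$ ($y{\left(p \right)} = - 2 \left(-3\right)^{3} = \left(-2\right) \left(-27\right) = 54$)
$V{\left(D \right)} = 4 + D^{2}$ ($V{\left(D \right)} = 4 + D D = 4 + D^{2}$)
$x{\left(j,f \right)} = -9$
$\frac{2242}{-46346} + \frac{x{\left(V{\left(-1 \right)},\frac{-85 + 109}{-109 - 3} \right)}}{-43134} = \frac{2242}{-46346} - \frac{9}{-43134} = 2242 \left(- \frac{1}{46346}\right) - - \frac{3}{14378} = - \frac{1121}{23173} + \frac{3}{14378} = - \frac{16048219}{333181394}$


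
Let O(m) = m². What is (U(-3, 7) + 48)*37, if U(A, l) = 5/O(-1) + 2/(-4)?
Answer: 3885/2 ≈ 1942.5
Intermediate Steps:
U(A, l) = 9/2 (U(A, l) = 5/((-1)²) + 2/(-4) = 5/1 + 2*(-¼) = 5*1 - ½ = 5 - ½ = 9/2)
(U(-3, 7) + 48)*37 = (9/2 + 48)*37 = (105/2)*37 = 3885/2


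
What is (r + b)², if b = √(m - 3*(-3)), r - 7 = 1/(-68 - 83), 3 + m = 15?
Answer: 1593957/22801 + 2112*√21/151 ≈ 134.00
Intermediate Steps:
m = 12 (m = -3 + 15 = 12)
r = 1056/151 (r = 7 + 1/(-68 - 83) = 7 + 1/(-151) = 7 - 1/151 = 1056/151 ≈ 6.9934)
b = √21 (b = √(12 - 3*(-3)) = √(12 + 9) = √21 ≈ 4.5826)
(r + b)² = (1056/151 + √21)²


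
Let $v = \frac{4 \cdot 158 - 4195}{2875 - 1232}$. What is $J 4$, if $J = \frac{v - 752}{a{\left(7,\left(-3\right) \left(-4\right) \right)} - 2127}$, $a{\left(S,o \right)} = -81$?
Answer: $\frac{413033}{302312} \approx 1.3662$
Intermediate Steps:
$v = - \frac{3563}{1643}$ ($v = \frac{632 - 4195}{1643} = \left(-3563\right) \frac{1}{1643} = - \frac{3563}{1643} \approx -2.1686$)
$J = \frac{413033}{1209248}$ ($J = \frac{- \frac{3563}{1643} - 752}{-81 - 2127} = - \frac{1239099}{1643 \left(-2208\right)} = \left(- \frac{1239099}{1643}\right) \left(- \frac{1}{2208}\right) = \frac{413033}{1209248} \approx 0.34156$)
$J 4 = \frac{413033}{1209248} \cdot 4 = \frac{413033}{302312}$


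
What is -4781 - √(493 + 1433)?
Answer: -4781 - 3*√214 ≈ -4824.9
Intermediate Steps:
-4781 - √(493 + 1433) = -4781 - √1926 = -4781 - 3*√214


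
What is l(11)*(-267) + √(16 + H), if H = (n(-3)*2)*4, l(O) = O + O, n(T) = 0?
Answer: -5870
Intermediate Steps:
l(O) = 2*O
H = 0 (H = (0*2)*4 = 0*4 = 0)
l(11)*(-267) + √(16 + H) = (2*11)*(-267) + √(16 + 0) = 22*(-267) + √16 = -5874 + 4 = -5870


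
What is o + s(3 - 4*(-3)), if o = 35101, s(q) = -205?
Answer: 34896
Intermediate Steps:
o + s(3 - 4*(-3)) = 35101 - 205 = 34896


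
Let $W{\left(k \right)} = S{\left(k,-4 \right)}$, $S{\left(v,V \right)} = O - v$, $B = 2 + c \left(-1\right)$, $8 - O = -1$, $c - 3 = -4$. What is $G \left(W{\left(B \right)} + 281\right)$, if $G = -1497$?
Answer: $-429639$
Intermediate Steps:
$c = -1$ ($c = 3 - 4 = -1$)
$O = 9$ ($O = 8 - -1 = 8 + 1 = 9$)
$B = 3$ ($B = 2 - -1 = 2 + 1 = 3$)
$S{\left(v,V \right)} = 9 - v$
$W{\left(k \right)} = 9 - k$
$G \left(W{\left(B \right)} + 281\right) = - 1497 \left(\left(9 - 3\right) + 281\right) = - 1497 \left(6 + 281\right) = \left(-1497\right) 287 = -429639$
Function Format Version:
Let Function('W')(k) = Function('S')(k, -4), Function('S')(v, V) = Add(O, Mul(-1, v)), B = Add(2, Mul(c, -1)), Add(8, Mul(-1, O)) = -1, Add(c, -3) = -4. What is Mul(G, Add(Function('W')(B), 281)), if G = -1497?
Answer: -429639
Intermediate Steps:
c = -1 (c = Add(3, -4) = -1)
O = 9 (O = Add(8, Mul(-1, -1)) = Add(8, 1) = 9)
B = 3 (B = Add(2, Mul(-1, -1)) = Add(2, 1) = 3)
Function('S')(v, V) = Add(9, Mul(-1, v))
Function('W')(k) = Add(9, Mul(-1, k))
Mul(G, Add(Function('W')(B), 281)) = Mul(-1497, Add(Add(9, Mul(-1, 3)), 281)) = Mul(-1497, Add(Add(9, -3), 281)) = Mul(-1497, Add(6, 281)) = Mul(-1497, 287) = -429639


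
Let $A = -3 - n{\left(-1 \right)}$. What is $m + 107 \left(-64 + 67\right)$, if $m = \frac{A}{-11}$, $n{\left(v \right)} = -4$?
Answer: $\frac{3530}{11} \approx 320.91$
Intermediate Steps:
$A = 1$ ($A = -3 - -4 = -3 + 4 = 1$)
$m = - \frac{1}{11}$ ($m = \frac{1}{-11} \cdot 1 = \left(- \frac{1}{11}\right) 1 = - \frac{1}{11} \approx -0.090909$)
$m + 107 \left(-64 + 67\right) = - \frac{1}{11} + 107 \left(-64 + 67\right) = - \frac{1}{11} + 107 \cdot 3 = - \frac{1}{11} + 321 = \frac{3530}{11}$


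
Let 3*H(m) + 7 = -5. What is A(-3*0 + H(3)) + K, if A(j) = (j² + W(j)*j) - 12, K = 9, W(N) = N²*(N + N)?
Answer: 525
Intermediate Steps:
H(m) = -4 (H(m) = -7/3 + (⅓)*(-5) = -7/3 - 5/3 = -4)
W(N) = 2*N³ (W(N) = N²*(2*N) = 2*N³)
A(j) = -12 + j² + 2*j⁴ (A(j) = (j² + (2*j³)*j) - 12 = (j² + 2*j⁴) - 12 = -12 + j² + 2*j⁴)
A(-3*0 + H(3)) + K = (-12 + (-3*0 - 4)² + 2*(-3*0 - 4)⁴) + 9 = (-12 + (0 - 4)² + 2*(0 - 4)⁴) + 9 = (-12 + (-4)² + 2*(-4)⁴) + 9 = (-12 + 16 + 2*256) + 9 = (-12 + 16 + 512) + 9 = 516 + 9 = 525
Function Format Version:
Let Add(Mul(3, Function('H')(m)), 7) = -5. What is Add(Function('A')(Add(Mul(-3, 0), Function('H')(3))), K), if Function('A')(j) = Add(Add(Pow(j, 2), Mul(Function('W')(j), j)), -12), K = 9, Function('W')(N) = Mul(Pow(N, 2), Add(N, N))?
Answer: 525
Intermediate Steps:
Function('H')(m) = -4 (Function('H')(m) = Add(Rational(-7, 3), Mul(Rational(1, 3), -5)) = Add(Rational(-7, 3), Rational(-5, 3)) = -4)
Function('W')(N) = Mul(2, Pow(N, 3)) (Function('W')(N) = Mul(Pow(N, 2), Mul(2, N)) = Mul(2, Pow(N, 3)))
Function('A')(j) = Add(-12, Pow(j, 2), Mul(2, Pow(j, 4))) (Function('A')(j) = Add(Add(Pow(j, 2), Mul(Mul(2, Pow(j, 3)), j)), -12) = Add(Add(Pow(j, 2), Mul(2, Pow(j, 4))), -12) = Add(-12, Pow(j, 2), Mul(2, Pow(j, 4))))
Add(Function('A')(Add(Mul(-3, 0), Function('H')(3))), K) = Add(Add(-12, Pow(Add(Mul(-3, 0), -4), 2), Mul(2, Pow(Add(Mul(-3, 0), -4), 4))), 9) = Add(Add(-12, Pow(Add(0, -4), 2), Mul(2, Pow(Add(0, -4), 4))), 9) = Add(Add(-12, Pow(-4, 2), Mul(2, Pow(-4, 4))), 9) = Add(Add(-12, 16, Mul(2, 256)), 9) = Add(Add(-12, 16, 512), 9) = Add(516, 9) = 525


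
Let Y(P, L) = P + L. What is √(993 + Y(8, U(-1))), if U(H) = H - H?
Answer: √1001 ≈ 31.639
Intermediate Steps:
U(H) = 0
Y(P, L) = L + P
√(993 + Y(8, U(-1))) = √(993 + (0 + 8)) = √(993 + 8) = √1001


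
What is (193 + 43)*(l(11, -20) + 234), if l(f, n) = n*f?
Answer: 3304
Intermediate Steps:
l(f, n) = f*n
(193 + 43)*(l(11, -20) + 234) = (193 + 43)*(11*(-20) + 234) = 236*(-220 + 234) = 236*14 = 3304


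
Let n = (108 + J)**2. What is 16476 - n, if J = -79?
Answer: 15635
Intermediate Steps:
n = 841 (n = (108 - 79)**2 = 29**2 = 841)
16476 - n = 16476 - 1*841 = 16476 - 841 = 15635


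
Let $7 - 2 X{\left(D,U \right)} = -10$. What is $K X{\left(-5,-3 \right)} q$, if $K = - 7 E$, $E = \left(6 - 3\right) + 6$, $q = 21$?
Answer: $- \frac{22491}{2} \approx -11246.0$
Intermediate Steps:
$E = 9$ ($E = 3 + 6 = 9$)
$X{\left(D,U \right)} = \frac{17}{2}$ ($X{\left(D,U \right)} = \frac{7}{2} - -5 = \frac{7}{2} + 5 = \frac{17}{2}$)
$K = -63$ ($K = \left(-7\right) 9 = -63$)
$K X{\left(-5,-3 \right)} q = \left(-63\right) \frac{17}{2} \cdot 21 = \left(- \frac{1071}{2}\right) 21 = - \frac{22491}{2}$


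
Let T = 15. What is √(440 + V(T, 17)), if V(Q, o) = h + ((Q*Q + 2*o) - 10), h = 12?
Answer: √701 ≈ 26.476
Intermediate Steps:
V(Q, o) = 2 + Q² + 2*o (V(Q, o) = 12 + ((Q*Q + 2*o) - 10) = 12 + ((Q² + 2*o) - 10) = 12 + (-10 + Q² + 2*o) = 2 + Q² + 2*o)
√(440 + V(T, 17)) = √(440 + (2 + 15² + 2*17)) = √(440 + (2 + 225 + 34)) = √(440 + 261) = √701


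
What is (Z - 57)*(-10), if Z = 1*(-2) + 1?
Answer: 580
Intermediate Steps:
Z = -1 (Z = -2 + 1 = -1)
(Z - 57)*(-10) = (-1 - 57)*(-10) = -58*(-10) = 580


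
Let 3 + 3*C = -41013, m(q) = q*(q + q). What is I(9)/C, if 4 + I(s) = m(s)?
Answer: -79/6836 ≈ -0.011556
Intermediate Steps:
m(q) = 2*q**2 (m(q) = q*(2*q) = 2*q**2)
C = -13672 (C = -1 + (1/3)*(-41013) = -1 - 13671 = -13672)
I(s) = -4 + 2*s**2
I(9)/C = (-4 + 2*9**2)/(-13672) = (-4 + 2*81)*(-1/13672) = (-4 + 162)*(-1/13672) = 158*(-1/13672) = -79/6836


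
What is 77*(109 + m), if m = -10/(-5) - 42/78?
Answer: 110572/13 ≈ 8505.5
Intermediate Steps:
m = 19/13 (m = -10*(-1/5) - 42*1/78 = 2 - 7/13 = 19/13 ≈ 1.4615)
77*(109 + m) = 77*(109 + 19/13) = 77*(1436/13) = 110572/13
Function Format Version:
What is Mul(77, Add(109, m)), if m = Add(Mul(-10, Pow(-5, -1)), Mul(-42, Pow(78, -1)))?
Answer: Rational(110572, 13) ≈ 8505.5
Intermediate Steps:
m = Rational(19, 13) (m = Add(Mul(-10, Rational(-1, 5)), Mul(-42, Rational(1, 78))) = Add(2, Rational(-7, 13)) = Rational(19, 13) ≈ 1.4615)
Mul(77, Add(109, m)) = Mul(77, Add(109, Rational(19, 13))) = Mul(77, Rational(1436, 13)) = Rational(110572, 13)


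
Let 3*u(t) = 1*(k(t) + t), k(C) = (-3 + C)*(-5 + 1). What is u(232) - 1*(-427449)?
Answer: 427221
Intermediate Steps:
k(C) = 12 - 4*C (k(C) = (-3 + C)*(-4) = 12 - 4*C)
u(t) = 4 - t (u(t) = (1*((12 - 4*t) + t))/3 = (1*(12 - 3*t))/3 = (12 - 3*t)/3 = 4 - t)
u(232) - 1*(-427449) = (4 - 1*232) - 1*(-427449) = (4 - 232) + 427449 = -228 + 427449 = 427221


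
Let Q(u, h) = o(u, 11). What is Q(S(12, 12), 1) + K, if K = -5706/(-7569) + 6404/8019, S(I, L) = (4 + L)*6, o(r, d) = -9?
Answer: -50226001/6743979 ≈ -7.4475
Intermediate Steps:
S(I, L) = 24 + 6*L
K = 10469810/6743979 (K = -5706*(-1/7569) + 6404*(1/8019) = 634/841 + 6404/8019 = 10469810/6743979 ≈ 1.5525)
Q(u, h) = -9
Q(S(12, 12), 1) + K = -9 + 10469810/6743979 = -50226001/6743979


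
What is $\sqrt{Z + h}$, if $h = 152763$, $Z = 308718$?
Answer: $\sqrt{461481} \approx 679.32$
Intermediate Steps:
$\sqrt{Z + h} = \sqrt{308718 + 152763} = \sqrt{461481}$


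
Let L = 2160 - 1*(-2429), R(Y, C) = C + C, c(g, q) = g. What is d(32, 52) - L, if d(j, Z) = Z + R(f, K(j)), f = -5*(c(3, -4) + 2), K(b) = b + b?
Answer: -4409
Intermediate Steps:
K(b) = 2*b
f = -25 (f = -5*(3 + 2) = -5*5 = -25)
R(Y, C) = 2*C
L = 4589 (L = 2160 + 2429 = 4589)
d(j, Z) = Z + 4*j (d(j, Z) = Z + 2*(2*j) = Z + 4*j)
d(32, 52) - L = (52 + 4*32) - 1*4589 = (52 + 128) - 4589 = 180 - 4589 = -4409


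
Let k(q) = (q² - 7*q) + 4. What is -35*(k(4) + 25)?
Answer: -595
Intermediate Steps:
k(q) = 4 + q² - 7*q
-35*(k(4) + 25) = -35*((4 + 4² - 7*4) + 25) = -35*((4 + 16 - 28) + 25) = -35*(-8 + 25) = -35*17 = -595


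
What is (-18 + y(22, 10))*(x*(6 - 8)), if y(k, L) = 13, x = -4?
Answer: -40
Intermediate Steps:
(-18 + y(22, 10))*(x*(6 - 8)) = (-18 + 13)*(-4*(6 - 8)) = -(-20)*(-2) = -5*8 = -40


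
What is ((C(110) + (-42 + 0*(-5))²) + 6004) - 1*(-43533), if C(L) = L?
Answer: 51411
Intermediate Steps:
((C(110) + (-42 + 0*(-5))²) + 6004) - 1*(-43533) = ((110 + (-42 + 0*(-5))²) + 6004) - 1*(-43533) = ((110 + (-42 + 0)²) + 6004) + 43533 = ((110 + (-42)²) + 6004) + 43533 = ((110 + 1764) + 6004) + 43533 = (1874 + 6004) + 43533 = 7878 + 43533 = 51411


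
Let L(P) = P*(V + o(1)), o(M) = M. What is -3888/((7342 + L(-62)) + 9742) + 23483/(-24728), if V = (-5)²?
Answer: -28716965/23911976 ≈ -1.2009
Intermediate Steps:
V = 25
L(P) = 26*P (L(P) = P*(25 + 1) = P*26 = 26*P)
-3888/((7342 + L(-62)) + 9742) + 23483/(-24728) = -3888/((7342 + 26*(-62)) + 9742) + 23483/(-24728) = -3888/((7342 - 1612) + 9742) + 23483*(-1/24728) = -3888/(5730 + 9742) - 23483/24728 = -3888/15472 - 23483/24728 = -3888*1/15472 - 23483/24728 = -243/967 - 23483/24728 = -28716965/23911976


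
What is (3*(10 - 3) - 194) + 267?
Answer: 94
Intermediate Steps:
(3*(10 - 3) - 194) + 267 = (3*7 - 194) + 267 = (21 - 194) + 267 = -173 + 267 = 94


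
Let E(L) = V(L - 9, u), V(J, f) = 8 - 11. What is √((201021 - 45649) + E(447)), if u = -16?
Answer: √155369 ≈ 394.17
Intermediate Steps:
V(J, f) = -3
E(L) = -3
√((201021 - 45649) + E(447)) = √((201021 - 45649) - 3) = √(155372 - 3) = √155369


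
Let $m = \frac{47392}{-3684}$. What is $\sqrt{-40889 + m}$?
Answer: $\frac{i \sqrt{34694638257}}{921} \approx 202.24 i$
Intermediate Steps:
$m = - \frac{11848}{921}$ ($m = 47392 \left(- \frac{1}{3684}\right) = - \frac{11848}{921} \approx -12.864$)
$\sqrt{-40889 + m} = \sqrt{-40889 - \frac{11848}{921}} = \sqrt{- \frac{37670617}{921}} = \frac{i \sqrt{34694638257}}{921}$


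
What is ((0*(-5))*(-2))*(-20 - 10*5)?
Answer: 0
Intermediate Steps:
((0*(-5))*(-2))*(-20 - 10*5) = (0*(-2))*(-20 - 50) = 0*(-70) = 0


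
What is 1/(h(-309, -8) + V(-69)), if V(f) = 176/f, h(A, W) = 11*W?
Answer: -69/6248 ≈ -0.011044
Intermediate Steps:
1/(h(-309, -8) + V(-69)) = 1/(11*(-8) + 176/(-69)) = 1/(-88 + 176*(-1/69)) = 1/(-88 - 176/69) = 1/(-6248/69) = -69/6248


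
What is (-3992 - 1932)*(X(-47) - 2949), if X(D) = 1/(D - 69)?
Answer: 506627885/29 ≈ 1.7470e+7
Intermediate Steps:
X(D) = 1/(-69 + D)
(-3992 - 1932)*(X(-47) - 2949) = (-3992 - 1932)*(1/(-69 - 47) - 2949) = -5924*(1/(-116) - 2949) = -5924*(-1/116 - 2949) = -5924*(-342085/116) = 506627885/29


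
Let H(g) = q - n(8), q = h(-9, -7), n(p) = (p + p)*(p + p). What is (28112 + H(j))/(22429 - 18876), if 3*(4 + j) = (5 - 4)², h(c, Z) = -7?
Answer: 27849/3553 ≈ 7.8382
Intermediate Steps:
n(p) = 4*p² (n(p) = (2*p)*(2*p) = 4*p²)
q = -7
j = -11/3 (j = -4 + (5 - 4)²/3 = -4 + (⅓)*1² = -4 + (⅓)*1 = -4 + ⅓ = -11/3 ≈ -3.6667)
H(g) = -263 (H(g) = -7 - 4*8² = -7 - 4*64 = -7 - 1*256 = -7 - 256 = -263)
(28112 + H(j))/(22429 - 18876) = (28112 - 263)/(22429 - 18876) = 27849/3553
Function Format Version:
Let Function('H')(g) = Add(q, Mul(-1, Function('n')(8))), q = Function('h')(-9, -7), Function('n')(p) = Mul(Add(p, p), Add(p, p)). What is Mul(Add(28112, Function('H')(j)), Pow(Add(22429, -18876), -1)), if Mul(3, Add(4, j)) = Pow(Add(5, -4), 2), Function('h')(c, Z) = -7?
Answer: Rational(27849, 3553) ≈ 7.8382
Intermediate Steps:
Function('n')(p) = Mul(4, Pow(p, 2)) (Function('n')(p) = Mul(Mul(2, p), Mul(2, p)) = Mul(4, Pow(p, 2)))
q = -7
j = Rational(-11, 3) (j = Add(-4, Mul(Rational(1, 3), Pow(Add(5, -4), 2))) = Add(-4, Mul(Rational(1, 3), Pow(1, 2))) = Add(-4, Mul(Rational(1, 3), 1)) = Add(-4, Rational(1, 3)) = Rational(-11, 3) ≈ -3.6667)
Function('H')(g) = -263 (Function('H')(g) = Add(-7, Mul(-1, Mul(4, Pow(8, 2)))) = Add(-7, Mul(-1, Mul(4, 64))) = Add(-7, Mul(-1, 256)) = Add(-7, -256) = -263)
Mul(Add(28112, Function('H')(j)), Pow(Add(22429, -18876), -1)) = Mul(Add(28112, -263), Pow(Add(22429, -18876), -1)) = Mul(27849, Pow(3553, -1)) = Mul(27849, Rational(1, 3553)) = Rational(27849, 3553)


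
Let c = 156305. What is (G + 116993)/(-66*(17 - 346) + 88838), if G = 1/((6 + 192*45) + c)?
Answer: 2412264043/2279457869 ≈ 1.0583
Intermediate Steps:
G = 1/164951 (G = 1/((6 + 192*45) + 156305) = 1/((6 + 8640) + 156305) = 1/(8646 + 156305) = 1/164951 ≈ 6.0624e-6)
(G + 116993)/(-66*(17 - 346) + 88838) = (1/164951 + 116993)/(-66*(17 - 346) + 88838) = 19298112344/(164951*(-66*(-329) + 88838)) = 19298112344/(164951*(21714 + 88838)) = (19298112344/164951)/110552 = (19298112344/164951)*(1/110552) = 2412264043/2279457869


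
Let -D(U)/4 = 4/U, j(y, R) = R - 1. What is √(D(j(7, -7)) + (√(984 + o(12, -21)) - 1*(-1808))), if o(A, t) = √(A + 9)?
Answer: √(1810 + √(984 + √21)) ≈ 42.912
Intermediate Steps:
o(A, t) = √(9 + A)
j(y, R) = -1 + R
D(U) = -16/U
√(D(j(7, -7)) + (√(984 + o(12, -21)) - 1*(-1808))) = √(-16/(-1 - 7) + (√(984 + √(9 + 12)) - 1*(-1808))) = √(-16/(-8) + (√(984 + √21) + 1808)) = √(-16*(-⅛) + (1808 + √(984 + √21))) = √(2 + (1808 + √(984 + √21))) = √(1810 + √(984 + √21))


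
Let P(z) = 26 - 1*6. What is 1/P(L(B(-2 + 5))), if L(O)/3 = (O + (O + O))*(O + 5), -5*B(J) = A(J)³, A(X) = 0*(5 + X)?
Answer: 1/20 ≈ 0.050000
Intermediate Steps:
A(X) = 0
B(J) = 0 (B(J) = -⅕*0³ = -⅕*0 = 0)
L(O) = 9*O*(5 + O) (L(O) = 3*((O + (O + O))*(O + 5)) = 3*((O + 2*O)*(5 + O)) = 3*((3*O)*(5 + O)) = 3*(3*O*(5 + O)) = 9*O*(5 + O))
P(z) = 20 (P(z) = 26 - 6 = 20)
1/P(L(B(-2 + 5))) = 1/20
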